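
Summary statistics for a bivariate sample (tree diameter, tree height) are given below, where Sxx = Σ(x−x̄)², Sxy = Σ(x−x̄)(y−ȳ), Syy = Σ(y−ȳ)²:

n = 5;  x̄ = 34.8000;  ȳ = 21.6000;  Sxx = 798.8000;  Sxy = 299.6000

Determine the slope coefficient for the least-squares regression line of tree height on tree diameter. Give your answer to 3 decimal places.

b = Sxy/Sxx = 299.6/798.8 = 0.375063

0.375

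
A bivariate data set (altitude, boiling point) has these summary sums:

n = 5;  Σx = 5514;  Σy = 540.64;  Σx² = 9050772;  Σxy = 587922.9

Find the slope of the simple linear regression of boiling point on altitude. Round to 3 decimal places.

-0.003

Sxx = Σx² − (Σx)²/n = 9050772 − 6080839.2 = 2969932.8
Sxy = Σxy − (Σx)(Σy)/n = 587922.9 − 596217.792 = -8294.892
b = Sxy/Sxx = -8294.892/2969932.8 = -0.002793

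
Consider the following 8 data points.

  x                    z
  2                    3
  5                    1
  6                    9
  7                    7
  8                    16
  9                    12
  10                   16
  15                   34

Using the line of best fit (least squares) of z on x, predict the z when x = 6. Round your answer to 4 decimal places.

7.8454

n = 8, Σx = 62, Σy = 98, Σxy = 1020, Σx² = 584
Sxx = Σx² − (Σx)²/n = 584 − 480.5 = 103.5
Sxy = Σxy − (Σx)(Σy)/n = 1020 − 759.5 = 260.5
b = Sxy/Sxx = 260.5/103.5 = 2.516908
a = ȳ − b·x̄ = 12.25 − 2.516908·7.75 = -7.256039
ŷ(6) = a + b·6 = -7.256039 + 2.516908·6 = 7.845411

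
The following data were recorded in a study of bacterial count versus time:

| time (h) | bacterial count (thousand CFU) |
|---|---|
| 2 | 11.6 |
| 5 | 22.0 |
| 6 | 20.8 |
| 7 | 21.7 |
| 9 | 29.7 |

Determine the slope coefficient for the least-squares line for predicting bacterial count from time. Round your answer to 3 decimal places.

2.372

n = 5, Σx = 29, Σy = 105.8, Σxy = 677.2, Σx² = 195
Sxx = Σx² − (Σx)²/n = 195 − 168.2 = 26.8
Sxy = Σxy − (Σx)(Σy)/n = 677.2 − 613.64 = 63.56
b = Sxy/Sxx = 63.56/26.8 = 2.371642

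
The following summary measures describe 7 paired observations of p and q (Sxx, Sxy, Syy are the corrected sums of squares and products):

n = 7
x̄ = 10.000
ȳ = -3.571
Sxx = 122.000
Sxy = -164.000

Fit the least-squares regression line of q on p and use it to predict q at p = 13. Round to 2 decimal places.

-7.60

b = Sxy/Sxx = -164/122 = -1.344262
a = ȳ − b·x̄ = -3.571 − (-1.344262)·10 = 9.871623
ŷ(13) = a + b·13 = 9.871623 + (-1.344262)·13 = -7.603787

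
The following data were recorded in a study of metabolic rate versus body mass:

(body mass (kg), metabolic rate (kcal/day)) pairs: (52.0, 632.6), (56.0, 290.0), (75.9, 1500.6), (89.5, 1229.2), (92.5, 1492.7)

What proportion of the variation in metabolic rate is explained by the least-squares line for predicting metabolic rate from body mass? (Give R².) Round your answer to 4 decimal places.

n = 5, Σx = 365.9, Σy = 5145.1, Σxy = 411118.89, Σx² = 28167.31, Σy² = 6475169.05
Sxx = Σx² − (Σx)²/n = 28167.31 − 26776.562 = 1390.748
Sxy = Σxy − (Σx)(Σy)/n = 411118.89 − 376518.418 = 34600.472
Syy = Σy² − (Σy)²/n = 6475169.05 − 5294410.802 = 1180758.248
R² = Sxy²/(Sxx·Syy) = (34600.472)²/(1390.748·1180758.248) = 0.729045

0.7290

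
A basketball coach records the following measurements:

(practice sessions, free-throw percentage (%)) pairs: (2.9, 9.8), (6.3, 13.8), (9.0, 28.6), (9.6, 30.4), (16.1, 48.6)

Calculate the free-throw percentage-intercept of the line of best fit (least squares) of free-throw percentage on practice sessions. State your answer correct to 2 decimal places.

-1.03

n = 5, Σx = 43.9, Σy = 131.2, Σxy = 1447.06, Σx² = 480.47
Sxx = Σx² − (Σx)²/n = 480.47 − 385.442 = 95.028
Sxy = Σxy − (Σx)(Σy)/n = 1447.06 − 1151.936 = 295.124
b = Sxy/Sxx = 295.124/95.028 = 3.105653
a = ȳ − b·x̄ = 26.24 − 3.105653·8.78 = -1.027634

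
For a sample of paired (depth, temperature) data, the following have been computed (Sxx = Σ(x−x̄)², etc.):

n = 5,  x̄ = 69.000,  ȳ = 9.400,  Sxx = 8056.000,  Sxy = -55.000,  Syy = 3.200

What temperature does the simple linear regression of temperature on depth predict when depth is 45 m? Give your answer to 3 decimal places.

9.564

b = Sxy/Sxx = -55/8056 = -0.006827
a = ȳ − b·x̄ = 9.4 − (-0.006827)·69 = 9.871077
ŷ(45) = a + b·45 = 9.871077 + (-0.006827)·45 = 9.563853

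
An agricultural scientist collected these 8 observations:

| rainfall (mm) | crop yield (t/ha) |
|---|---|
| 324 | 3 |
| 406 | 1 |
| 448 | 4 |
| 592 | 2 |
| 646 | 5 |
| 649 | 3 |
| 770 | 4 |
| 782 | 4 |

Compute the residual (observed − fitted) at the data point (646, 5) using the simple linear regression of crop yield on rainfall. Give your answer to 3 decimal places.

1.496

n = 8, Σx = 4617, Σy = 26, Σxy = 15739, Σx² = 2863921
Sxx = Σx² − (Σx)²/n = 2863921 − 2664586.125 = 199334.875
Sxy = Σxy − (Σx)(Σy)/n = 15739 − 15005.25 = 733.75
b = Sxy/Sxx = 733.75/199334.875 = 0.003681
a = ȳ − b·x̄ = 3.25 − 0.003681·577.125 = 1.125608
ŷ(646) = 1.125608 + 0.003681·646 = 3.503528
residual = y − ŷ = 5 − 3.503528 = 1.496472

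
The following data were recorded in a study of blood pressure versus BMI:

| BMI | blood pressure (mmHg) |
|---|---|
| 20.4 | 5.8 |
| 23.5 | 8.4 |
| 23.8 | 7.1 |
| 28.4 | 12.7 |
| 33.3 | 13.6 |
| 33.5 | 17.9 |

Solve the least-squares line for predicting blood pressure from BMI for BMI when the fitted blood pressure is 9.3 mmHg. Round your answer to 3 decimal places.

25.125

n = 6, Σx = 162.9, Σy = 65.5, Σxy = 1897.91, Σx² = 4572.55
Sxx = Σx² − (Σx)²/n = 4572.55 − 4422.735 = 149.815
Sxy = Σxy − (Σx)(Σy)/n = 1897.91 − 1778.325 = 119.585
b = Sxy/Sxx = 119.585/149.815 = 0.798218
a = ȳ − b·x̄ = 10.916667 − 0.798218·27.15 = -10.754947
Set a + b·x = 9.3: x = (9.3 − (-10.754947)) / 0.798218 = 25.124655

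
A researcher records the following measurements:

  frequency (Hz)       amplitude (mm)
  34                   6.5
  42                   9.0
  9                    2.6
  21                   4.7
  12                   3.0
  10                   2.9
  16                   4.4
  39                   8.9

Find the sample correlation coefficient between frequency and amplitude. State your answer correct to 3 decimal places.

0.985

n = 8, Σx = 183, Σy = 42, Σxy = 1203.6, Σx² = 5463, Σy² = 268.08
Sxx = Σx² − (Σx)²/n = 5463 − 4186.125 = 1276.875
Sxy = Σxy − (Σx)(Σy)/n = 1203.6 − 960.75 = 242.85
Syy = Σy² − (Σy)²/n = 268.08 − 220.5 = 47.58
r = Sxy/√(Sxx·Syy) = 242.85/√(60753.7125) = 242.85/246.482682 = 0.985262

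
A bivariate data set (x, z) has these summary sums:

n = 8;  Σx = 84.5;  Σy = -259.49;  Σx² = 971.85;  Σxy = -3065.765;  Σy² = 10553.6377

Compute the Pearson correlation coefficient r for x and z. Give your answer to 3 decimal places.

Sxx = Σx² − (Σx)²/n = 971.85 − 892.53125 = 79.31875
Sxy = Σxy − (Σx)(Σy)/n = -3065.765 − (-2740.863125) = -324.901875
Syy = Σy² − (Σy)²/n = 10553.6377 − 8416.882513 = 2136.755187
r = Sxy/√(Sxx·Syy) = -324.901875/√(169484.750529) = -324.901875/411.685257 = -0.789200

-0.789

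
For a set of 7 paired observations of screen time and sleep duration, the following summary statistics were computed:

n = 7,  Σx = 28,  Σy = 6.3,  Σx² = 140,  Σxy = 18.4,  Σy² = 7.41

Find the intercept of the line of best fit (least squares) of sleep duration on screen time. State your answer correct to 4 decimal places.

Sxx = Σx² − (Σx)²/n = 140 − 112 = 28
Sxy = Σxy − (Σx)(Σy)/n = 18.4 − 25.2 = -6.8
b = Sxy/Sxx = -6.8/28 = -0.242857
a = ȳ − b·x̄ = 0.9 − (-0.242857)·4 = 1.871429

1.8714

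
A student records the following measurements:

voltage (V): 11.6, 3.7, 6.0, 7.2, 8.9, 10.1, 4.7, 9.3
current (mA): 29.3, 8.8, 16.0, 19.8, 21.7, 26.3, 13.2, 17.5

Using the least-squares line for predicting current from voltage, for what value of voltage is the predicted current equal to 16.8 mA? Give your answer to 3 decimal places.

n = 8, Σx = 61.5, Σy = 152.6, Σxy = 1294.55, Σx² = 525.89
Sxx = Σx² − (Σx)²/n = 525.89 − 472.78125 = 53.10875
Sxy = Σxy − (Σx)(Σy)/n = 1294.55 − 1173.1125 = 121.4375
b = Sxy/Sxx = 121.4375/53.10875 = 2.286582
a = ȳ − b·x̄ = 19.075 − 2.286582·7.6875 = 1.496903
Set a + b·x = 16.8: x = (16.8 − 1.496903) / 2.286582 = 6.692565

6.693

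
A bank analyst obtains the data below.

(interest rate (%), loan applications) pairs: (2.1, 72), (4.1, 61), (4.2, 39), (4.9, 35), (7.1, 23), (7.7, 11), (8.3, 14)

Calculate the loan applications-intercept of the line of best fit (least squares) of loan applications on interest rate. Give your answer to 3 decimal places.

89.500

n = 7, Σx = 38.4, Σy = 255, Σxy = 1100.8, Σx² = 241.46
Sxx = Σx² − (Σx)²/n = 241.46 − 210.651429 = 30.808571
Sxy = Σxy − (Σx)(Σy)/n = 1100.8 − 1398.857143 = -298.057143
b = Sxy/Sxx = -298.057143/30.808571 = -9.674488
a = ȳ − b·x̄ = 36.428571 − (-9.674488)·5.485714 = 89.500046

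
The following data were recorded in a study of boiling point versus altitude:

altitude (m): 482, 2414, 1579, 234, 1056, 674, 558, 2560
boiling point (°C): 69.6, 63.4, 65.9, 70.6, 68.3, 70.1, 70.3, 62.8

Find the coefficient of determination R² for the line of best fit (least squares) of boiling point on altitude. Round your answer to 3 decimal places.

n = 8, Σx = 9557, Σy = 541, Σxy = 626538.9, Σx² = 17042093, Σy² = 36655.72
Sxx = Σx² − (Σx)²/n = 17042093 − 11417031.125 = 5625061.875
Sxy = Σxy − (Σx)(Σy)/n = 626538.9 − 646292.125 = -19753.225
Syy = Σy² − (Σy)²/n = 36655.72 − 36585.125 = 70.595
R² = Sxy²/(Sxx·Syy) = (-19753.225)²/(5625061.875·70.595) = 0.982596

0.983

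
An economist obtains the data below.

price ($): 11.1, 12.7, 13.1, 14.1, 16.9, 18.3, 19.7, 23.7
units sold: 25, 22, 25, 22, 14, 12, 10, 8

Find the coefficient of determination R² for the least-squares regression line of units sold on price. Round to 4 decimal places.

n = 8, Σx = 129.6, Σy = 138, Σxy = 2037.4, Σx² = 2225.2, Σy² = 2722
Sxx = Σx² − (Σx)²/n = 2225.2 − 2099.52 = 125.68
Sxy = Σxy − (Σx)(Σy)/n = 2037.4 − 2235.6 = -198.2
Syy = Σy² − (Σy)²/n = 2722 − 2380.5 = 341.5
R² = Sxy²/(Sxx·Syy) = (-198.2)²/(125.68·341.5) = 0.915273

0.9153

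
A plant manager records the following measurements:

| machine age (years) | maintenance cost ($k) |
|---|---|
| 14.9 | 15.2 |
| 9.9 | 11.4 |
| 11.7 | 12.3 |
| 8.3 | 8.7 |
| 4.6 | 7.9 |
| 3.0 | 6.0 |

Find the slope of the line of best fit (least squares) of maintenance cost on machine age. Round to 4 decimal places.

0.7393

n = 6, Σx = 52.4, Σy = 61.5, Σxy = 609.8, Σx² = 555.96
Sxx = Σx² − (Σx)²/n = 555.96 − 457.626667 = 98.333333
Sxy = Σxy − (Σx)(Σy)/n = 609.8 − 537.1 = 72.7
b = Sxy/Sxx = 72.7/98.333333 = 0.739322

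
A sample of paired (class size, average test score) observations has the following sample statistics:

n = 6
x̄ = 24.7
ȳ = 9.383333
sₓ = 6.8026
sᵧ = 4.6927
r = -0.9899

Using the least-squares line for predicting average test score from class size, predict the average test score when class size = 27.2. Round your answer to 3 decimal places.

7.676

b = r · sᵧ/sₓ = -0.9899 · 4.6927/6.8026 = -0.682872
a = ȳ − b·x̄ = 9.383333 − (-0.682872)·24.7 = 26.250267
ŷ(27.2) = a + b·27.2 = 26.250267 + (-0.682872)·27.2 = 7.676153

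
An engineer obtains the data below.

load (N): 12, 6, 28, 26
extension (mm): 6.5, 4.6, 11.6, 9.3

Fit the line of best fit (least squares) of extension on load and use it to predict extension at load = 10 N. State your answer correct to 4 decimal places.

5.7628

n = 4, Σx = 72, Σy = 32, Σxy = 672.2, Σx² = 1640
Sxx = Σx² − (Σx)²/n = 1640 − 1296 = 344
Sxy = Σxy − (Σx)(Σy)/n = 672.2 − 576 = 96.2
b = Sxy/Sxx = 96.2/344 = 0.279651
a = ȳ − b·x̄ = 8 − 0.279651·18 = 2.966279
ŷ(10) = a + b·10 = 2.966279 + 0.279651·10 = 5.762791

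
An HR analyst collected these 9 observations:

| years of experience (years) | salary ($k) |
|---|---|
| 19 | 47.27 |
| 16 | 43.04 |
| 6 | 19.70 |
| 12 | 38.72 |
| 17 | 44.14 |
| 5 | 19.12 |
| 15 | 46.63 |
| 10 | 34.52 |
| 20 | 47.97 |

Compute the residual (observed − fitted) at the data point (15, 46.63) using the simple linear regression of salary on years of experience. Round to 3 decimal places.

n = 9, Σx = 120, Σy = 341.11, Σxy = 5019.64, Σx² = 1836
Sxx = Σx² − (Σx)²/n = 1836 − 1600 = 236
Sxy = Σxy − (Σx)(Σy)/n = 5019.64 − 4548.133333 = 471.506667
b = Sxy/Sxx = 471.506667/236 = 1.997910
a = ȳ − b·x̄ = 37.901111 − 1.997910·13.333333 = 11.262316
ŷ(15) = 11.262316 + 1.997910·15 = 41.230960
residual = y − ŷ = 46.63 − 41.230960 = 5.399040

5.399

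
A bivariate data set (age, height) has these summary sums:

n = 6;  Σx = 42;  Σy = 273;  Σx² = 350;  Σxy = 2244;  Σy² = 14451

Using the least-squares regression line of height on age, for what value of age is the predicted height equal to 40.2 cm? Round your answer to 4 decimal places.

6.1087

Sxx = Σx² − (Σx)²/n = 350 − 294 = 56
Sxy = Σxy − (Σx)(Σy)/n = 2244 − 1911 = 333
b = Sxy/Sxx = 333/56 = 5.946429
a = ȳ − b·x̄ = 45.5 − 5.946429·7 = 3.875
Set a + b·x = 40.2: x = (40.2 − 3.875) / 5.946429 = 6.108709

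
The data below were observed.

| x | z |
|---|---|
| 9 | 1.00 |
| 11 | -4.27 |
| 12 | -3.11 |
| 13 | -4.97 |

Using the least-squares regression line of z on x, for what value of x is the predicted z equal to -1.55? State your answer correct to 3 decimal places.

n = 4, Σx = 45, Σy = -11.35, Σxy = -139.9, Σx² = 515
Sxx = Σx² − (Σx)²/n = 515 − 506.25 = 8.75
Sxy = Σxy − (Σx)(Σy)/n = -139.9 − (-127.6875) = -12.2125
b = Sxy/Sxx = -12.2125/8.75 = -1.395714
a = ȳ − b·x̄ = -2.8375 − (-1.395714)·11.25 = 12.864286
Set a + b·x = -1.55: x = (-1.55 − 12.864286) / (-1.395714) = 10.327533

10.328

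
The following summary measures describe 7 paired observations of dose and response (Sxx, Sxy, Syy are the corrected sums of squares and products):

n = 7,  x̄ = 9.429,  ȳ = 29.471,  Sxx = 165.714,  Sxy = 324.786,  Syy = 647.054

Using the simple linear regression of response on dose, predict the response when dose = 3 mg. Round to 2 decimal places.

16.87

b = Sxy/Sxx = 324.786/165.714 = 1.959919
a = ȳ − b·x̄ = 29.471 − 1.959919·9.429 = 10.990925
ŷ(3) = a + b·3 = 10.990925 + 1.959919·3 = 16.870681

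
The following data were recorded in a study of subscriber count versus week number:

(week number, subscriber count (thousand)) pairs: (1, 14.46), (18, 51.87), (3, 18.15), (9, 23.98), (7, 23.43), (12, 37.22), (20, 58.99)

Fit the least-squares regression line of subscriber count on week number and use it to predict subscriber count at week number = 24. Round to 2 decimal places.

n = 7, Σx = 70, Σy = 228.1, Σxy = 3008.84, Σx² = 1008
Sxx = Σx² − (Σx)²/n = 1008 − 700 = 308
Sxy = Σxy − (Σx)(Σy)/n = 3008.84 − 2281 = 727.84
b = Sxy/Sxx = 727.84/308 = 2.363117
a = ȳ − b·x̄ = 32.585714 − 2.363117·10 = 8.954545
ŷ(24) = a + b·24 = 8.954545 + 2.363117·24 = 65.669351

65.67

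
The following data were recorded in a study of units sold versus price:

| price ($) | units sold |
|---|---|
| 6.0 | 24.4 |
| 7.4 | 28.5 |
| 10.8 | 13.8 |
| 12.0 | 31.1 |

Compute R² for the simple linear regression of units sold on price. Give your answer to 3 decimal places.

0.007

n = 4, Σx = 36.2, Σy = 97.8, Σxy = 879.54, Σx² = 351.4, Σy² = 2565.26
Sxx = Σx² − (Σx)²/n = 351.4 − 327.61 = 23.79
Sxy = Σxy − (Σx)(Σy)/n = 879.54 − 885.09 = -5.55
Syy = Σy² − (Σy)²/n = 2565.26 − 2391.21 = 174.05
R² = Sxy²/(Sxx·Syy) = (-5.55)²/(23.79·174.05) = 0.007439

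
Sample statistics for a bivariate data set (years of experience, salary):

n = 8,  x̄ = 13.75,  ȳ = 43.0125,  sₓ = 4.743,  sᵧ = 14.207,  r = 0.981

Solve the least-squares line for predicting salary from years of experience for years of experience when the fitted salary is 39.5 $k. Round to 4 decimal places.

12.5546

b = r · sᵧ/sₓ = 0.981 · 14.207/4.743 = 2.938450
a = ȳ − b·x̄ = 43.0125 − 2.938450·13.75 = 2.608816
Set a + b·x = 39.5: x = (39.5 − 2.608816) / 2.938450 = 12.554642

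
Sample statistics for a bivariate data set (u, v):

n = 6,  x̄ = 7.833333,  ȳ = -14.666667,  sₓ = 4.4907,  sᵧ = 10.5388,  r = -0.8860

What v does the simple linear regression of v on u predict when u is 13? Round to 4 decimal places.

-25.4096

b = r · sᵧ/sₓ = -0.886 · 10.5388/4.4907 = -2.079270
a = ȳ − b·x̄ = -14.666667 − (-2.079270)·7.833333 = 1.620946
ŷ(13) = a + b·13 = 1.620946 + (-2.079270)·13 = -25.409562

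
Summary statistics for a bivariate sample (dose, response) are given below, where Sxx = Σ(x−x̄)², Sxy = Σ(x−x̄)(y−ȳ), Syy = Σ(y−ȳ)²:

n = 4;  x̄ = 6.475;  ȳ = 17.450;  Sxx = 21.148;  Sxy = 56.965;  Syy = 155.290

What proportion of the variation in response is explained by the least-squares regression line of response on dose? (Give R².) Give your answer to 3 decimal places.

R² = Sxy²/(Sxx·Syy) = (56.965)²/(21.148·155.29) = 0.988106

0.988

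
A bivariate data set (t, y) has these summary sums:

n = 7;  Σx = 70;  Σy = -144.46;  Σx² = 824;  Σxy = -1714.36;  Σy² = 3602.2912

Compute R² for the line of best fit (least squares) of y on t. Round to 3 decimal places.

0.945

Sxx = Σx² − (Σx)²/n = 824 − 700 = 124
Sxy = Σxy − (Σx)(Σy)/n = -1714.36 − (-1444.6) = -269.76
Syy = Σy² − (Σy)²/n = 3602.2912 − 2981.241657 = 621.049543
R² = Sxy²/(Sxx·Syy) = (-269.76)²/(124·621.049543) = 0.944946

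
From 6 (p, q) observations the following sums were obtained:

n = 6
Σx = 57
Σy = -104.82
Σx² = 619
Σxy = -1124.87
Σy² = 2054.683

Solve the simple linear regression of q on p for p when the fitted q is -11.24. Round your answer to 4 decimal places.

5.7595

Sxx = Σx² − (Σx)²/n = 619 − 541.5 = 77.5
Sxy = Σxy − (Σx)(Σy)/n = -1124.87 − (-995.79) = -129.08
b = Sxy/Sxx = -129.08/77.5 = -1.665548
a = ȳ − b·x̄ = -17.47 − (-1.665548)·9.5 = -1.647290
Set a + b·x = -11.24: x = (-11.24 − (-1.647290)) / (-1.665548) = 5.759490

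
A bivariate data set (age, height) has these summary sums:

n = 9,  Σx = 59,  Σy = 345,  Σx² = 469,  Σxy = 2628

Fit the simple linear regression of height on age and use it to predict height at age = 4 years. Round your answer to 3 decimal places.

Sxx = Σx² − (Σx)²/n = 469 − 386.777778 = 82.222222
Sxy = Σxy − (Σx)(Σy)/n = 2628 − 2261.666667 = 366.333333
b = Sxy/Sxx = 366.333333/82.222222 = 4.455405
a = ȳ − b·x̄ = 38.333333 − 4.455405·6.555556 = 9.125676
ŷ(4) = a + b·4 = 9.125676 + 4.455405·4 = 26.947297

26.947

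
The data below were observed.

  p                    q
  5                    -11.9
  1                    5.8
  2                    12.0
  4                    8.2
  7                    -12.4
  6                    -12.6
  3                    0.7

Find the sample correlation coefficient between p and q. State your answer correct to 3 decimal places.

-0.841

n = 7, Σx = 28, Σy = -10.2, Σxy = -157.2, Σx² = 140, Σy² = 699.5
Sxx = Σx² − (Σx)²/n = 140 − 112 = 28
Sxy = Σxy − (Σx)(Σy)/n = -157.2 − (-40.8) = -116.4
Syy = Σy² − (Σy)²/n = 699.5 − 14.862857 = 684.637143
r = Sxy/√(Sxx·Syy) = -116.4/√(19169.84) = -116.4/138.455191 = -0.840705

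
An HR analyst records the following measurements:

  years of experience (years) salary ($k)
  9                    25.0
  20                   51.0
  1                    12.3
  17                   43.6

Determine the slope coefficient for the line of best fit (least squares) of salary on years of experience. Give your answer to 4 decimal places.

2.0511

n = 4, Σx = 47, Σy = 131.9, Σxy = 1998.5, Σx² = 771
Sxx = Σx² − (Σx)²/n = 771 − 552.25 = 218.75
Sxy = Σxy − (Σx)(Σy)/n = 1998.5 − 1549.825 = 448.675
b = Sxy/Sxx = 448.675/218.75 = 2.051086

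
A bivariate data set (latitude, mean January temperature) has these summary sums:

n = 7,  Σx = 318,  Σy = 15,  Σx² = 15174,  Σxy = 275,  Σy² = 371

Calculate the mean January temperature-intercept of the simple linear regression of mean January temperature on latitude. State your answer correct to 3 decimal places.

Sxx = Σx² − (Σx)²/n = 15174 − 14446.285714 = 727.714286
Sxy = Σxy − (Σx)(Σy)/n = 275 − 681.428571 = -406.428571
b = Sxy/Sxx = -406.428571/727.714286 = -0.558500
a = ȳ − b·x̄ = 2.142857 − (-0.558500)·45.428571 = 27.514723

27.515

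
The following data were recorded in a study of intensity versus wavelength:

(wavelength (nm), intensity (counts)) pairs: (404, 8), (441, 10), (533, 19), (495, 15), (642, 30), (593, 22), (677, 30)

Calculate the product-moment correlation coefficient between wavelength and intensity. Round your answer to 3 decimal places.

0.990

n = 7, Σx = 3785, Σy = 134, Σxy = 77810, Σx² = 2108953, Σy² = 3034
Sxx = Σx² − (Σx)²/n = 2108953 − 2046603.571429 = 62349.428571
Sxy = Σxy − (Σx)(Σy)/n = 77810 − 72455.714286 = 5354.285714
Syy = Σy² − (Σy)²/n = 3034 − 2565.142857 = 468.857143
r = Sxy/√(Sxx·Syy) = 5354.285714/√(29232974.938776) = 5354.285714/5406.752717 = 0.990296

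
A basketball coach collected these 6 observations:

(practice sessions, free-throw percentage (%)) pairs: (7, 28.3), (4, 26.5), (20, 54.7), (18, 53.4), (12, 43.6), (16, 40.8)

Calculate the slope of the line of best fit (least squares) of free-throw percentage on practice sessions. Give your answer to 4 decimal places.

n = 6, Σx = 77, Σy = 247.3, Σxy = 3535.3, Σx² = 1189
Sxx = Σx² − (Σx)²/n = 1189 − 988.166667 = 200.833333
Sxy = Σxy − (Σx)(Σy)/n = 3535.3 − 3173.683333 = 361.616667
b = Sxy/Sxx = 361.616667/200.833333 = 1.800581

1.8006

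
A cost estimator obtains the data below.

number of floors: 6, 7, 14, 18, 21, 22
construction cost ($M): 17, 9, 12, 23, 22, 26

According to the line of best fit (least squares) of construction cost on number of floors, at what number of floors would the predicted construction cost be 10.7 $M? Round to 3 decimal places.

n = 6, Σx = 88, Σy = 109, Σxy = 1781, Σx² = 1530
Sxx = Σx² − (Σx)²/n = 1530 − 1290.666667 = 239.333333
Sxy = Σxy − (Σx)(Σy)/n = 1781 − 1598.666667 = 182.333333
b = Sxy/Sxx = 182.333333/239.333333 = 0.761838
a = ȳ − b·x̄ = 18.166667 − 0.761838·14.666667 = 6.993036
Set a + b·x = 10.7: x = (10.7 − 6.993036) / 0.761838 = 4.865814

4.866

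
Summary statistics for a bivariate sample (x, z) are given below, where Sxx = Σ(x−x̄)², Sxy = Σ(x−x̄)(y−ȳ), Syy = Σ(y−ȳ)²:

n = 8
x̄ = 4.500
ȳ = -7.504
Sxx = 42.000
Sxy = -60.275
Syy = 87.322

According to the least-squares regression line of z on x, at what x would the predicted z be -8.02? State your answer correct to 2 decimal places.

b = Sxy/Sxx = -60.275/42 = -1.435119
a = ȳ − b·x̄ = -7.504 − (-1.435119)·4.5 = -1.045964
Set a + b·x = -8.02: x = (-8.02 − (-1.045964)) / (-1.435119) = 4.859552

4.86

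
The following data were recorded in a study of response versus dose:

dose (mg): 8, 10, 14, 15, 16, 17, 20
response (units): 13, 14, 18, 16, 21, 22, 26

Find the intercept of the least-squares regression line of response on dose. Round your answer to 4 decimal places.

3.2394

n = 7, Σx = 100, Σy = 130, Σxy = 1966, Σx² = 1530
Sxx = Σx² − (Σx)²/n = 1530 − 1428.571429 = 101.428571
Sxy = Σxy − (Σx)(Σy)/n = 1966 − 1857.142857 = 108.857143
b = Sxy/Sxx = 108.857143/101.428571 = 1.073239
a = ȳ − b·x̄ = 18.571429 − 1.073239·14.285714 = 3.239437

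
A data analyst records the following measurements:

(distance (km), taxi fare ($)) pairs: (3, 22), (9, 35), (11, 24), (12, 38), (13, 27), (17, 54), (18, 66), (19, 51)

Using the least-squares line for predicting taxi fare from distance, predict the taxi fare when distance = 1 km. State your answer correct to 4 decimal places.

n = 8, Σx = 102, Σy = 317, Σxy = 4527, Σx² = 1498
Sxx = Σx² − (Σx)²/n = 1498 − 1300.5 = 197.5
Sxy = Σxy − (Σx)(Σy)/n = 4527 − 4041.75 = 485.25
b = Sxy/Sxx = 485.25/197.5 = 2.456962
a = ȳ − b·x̄ = 39.625 − 2.456962·12.75 = 8.298734
ŷ(1) = a + b·1 = 8.298734 + 2.456962·1 = 10.755696

10.7557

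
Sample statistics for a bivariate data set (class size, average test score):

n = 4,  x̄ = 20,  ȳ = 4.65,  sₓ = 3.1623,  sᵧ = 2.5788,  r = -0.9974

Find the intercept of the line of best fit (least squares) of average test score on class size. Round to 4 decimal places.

b = r · sᵧ/sₓ = -0.9974 · 2.5788/3.1623 = -0.813362
a = ȳ − b·x̄ = 4.65 − (-0.813362)·20 = 20.917243

20.9172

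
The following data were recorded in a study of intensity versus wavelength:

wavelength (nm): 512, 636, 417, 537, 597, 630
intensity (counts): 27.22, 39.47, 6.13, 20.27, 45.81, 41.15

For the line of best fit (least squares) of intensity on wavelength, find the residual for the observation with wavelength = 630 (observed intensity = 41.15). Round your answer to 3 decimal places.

-1.375

n = 6, Σx = 3329, Σy = 180.05, Σxy = 105753.83, Σx² = 1882207
Sxx = Σx² − (Σx)²/n = 1882207 − 1847040.166667 = 35166.833333
Sxy = Σxy − (Σx)(Σy)/n = 105753.83 − 99897.741667 = 5856.088333
b = Sxy/Sxx = 5856.088333/35166.833333 = 0.166523
a = ȳ − b·x̄ = 30.008333 − 0.166523·554.833333 = -62.384205
ŷ(630) = -62.384205 + 0.166523·630 = 42.525316
residual = y − ŷ = 41.15 − 42.525316 = -1.375316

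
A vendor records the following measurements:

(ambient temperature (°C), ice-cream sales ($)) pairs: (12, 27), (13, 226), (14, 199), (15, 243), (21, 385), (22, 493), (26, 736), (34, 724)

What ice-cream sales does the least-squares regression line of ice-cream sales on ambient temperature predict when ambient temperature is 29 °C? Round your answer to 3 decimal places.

n = 8, Σx = 157, Σy = 3033, Σxy = 72376, Σx² = 3491
Sxx = Σx² − (Σx)²/n = 3491 − 3081.125 = 409.875
Sxy = Σxy − (Σx)(Σy)/n = 72376 − 59522.625 = 12853.375
b = Sxy/Sxx = 12853.375/409.875 = 31.359256
a = ȳ − b·x̄ = 379.125 − 31.359256·19.625 = -236.300396
ŷ(29) = a + b·29 = -236.300396 + 31.359256·29 = 673.118024

673.118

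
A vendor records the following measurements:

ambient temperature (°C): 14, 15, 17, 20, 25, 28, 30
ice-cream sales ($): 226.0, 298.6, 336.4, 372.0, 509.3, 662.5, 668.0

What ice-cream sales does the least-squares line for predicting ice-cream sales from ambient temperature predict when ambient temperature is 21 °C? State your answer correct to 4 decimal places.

n = 7, Σx = 149, Σy = 3072.8, Σxy = 72124.3, Σx² = 3419
Sxx = Σx² − (Σx)²/n = 3419 − 3171.571429 = 247.428571
Sxy = Σxy − (Σx)(Σy)/n = 72124.3 − 65406.742857 = 6717.557143
b = Sxy/Sxx = 6717.557143/247.428571 = 27.149480
a = ȳ − b·x̄ = 438.971429 − 27.149480·21.285714 = -138.924654
ŷ(21) = a + b·21 = -138.924654 + 27.149480·21 = 431.214434

431.2144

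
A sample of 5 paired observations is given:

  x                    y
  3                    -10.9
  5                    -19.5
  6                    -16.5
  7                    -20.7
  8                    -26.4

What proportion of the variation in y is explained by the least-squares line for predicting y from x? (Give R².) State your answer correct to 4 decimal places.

n = 5, Σx = 29, Σy = -94, Σxy = -585.3, Σx² = 183, Σy² = 1896.76
Sxx = Σx² − (Σx)²/n = 183 − 168.2 = 14.8
Sxy = Σxy − (Σx)(Σy)/n = -585.3 − (-545.2) = -40.1
Syy = Σy² − (Σy)²/n = 1896.76 − 1767.2 = 129.56
R² = Sxy²/(Sxx·Syy) = (-40.1)²/(14.8·129.56) = 0.838602

0.8386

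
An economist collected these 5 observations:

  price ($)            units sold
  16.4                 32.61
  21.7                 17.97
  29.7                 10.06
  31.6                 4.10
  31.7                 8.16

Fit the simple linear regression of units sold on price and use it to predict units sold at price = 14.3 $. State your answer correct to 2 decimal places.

33.59

n = 5, Σx = 131.1, Σy = 72.9, Σxy = 1611.767, Σx² = 3625.39
Sxx = Σx² − (Σx)²/n = 3625.39 − 3437.442 = 187.948
Sxy = Σxy − (Σx)(Σy)/n = 1611.767 − 1911.438 = -299.671
b = Sxy/Sxx = -299.671/187.948 = -1.594436
a = ȳ − b·x̄ = 14.58 − (-1.594436)·26.22 = 56.386104
ŷ(14.3) = a + b·14.3 = 56.386104 + (-1.594436)·14.3 = 33.585673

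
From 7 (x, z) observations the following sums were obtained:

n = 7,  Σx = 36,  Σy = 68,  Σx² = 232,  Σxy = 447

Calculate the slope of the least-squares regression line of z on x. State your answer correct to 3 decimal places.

Sxx = Σx² − (Σx)²/n = 232 − 185.142857 = 46.857143
Sxy = Σxy − (Σx)(Σy)/n = 447 − 349.714286 = 97.285714
b = Sxy/Sxx = 97.285714/46.857143 = 2.076220

2.076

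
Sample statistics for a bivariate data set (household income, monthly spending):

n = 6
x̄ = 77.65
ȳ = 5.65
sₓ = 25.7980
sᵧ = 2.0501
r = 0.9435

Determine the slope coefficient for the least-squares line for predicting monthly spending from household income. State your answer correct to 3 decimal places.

0.075

b = r · sᵧ/sₓ = 0.9435 · 2.0501/25.798 = 0.074977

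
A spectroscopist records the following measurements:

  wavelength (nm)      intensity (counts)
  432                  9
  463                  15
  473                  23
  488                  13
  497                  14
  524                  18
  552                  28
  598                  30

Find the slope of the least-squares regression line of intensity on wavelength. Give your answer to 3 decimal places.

0.119

n = 8, Σx = 4027, Σy = 150, Σxy = 77842, Σx² = 2046759
Sxx = Σx² − (Σx)²/n = 2046759 − 2027091.125 = 19667.875
Sxy = Σxy − (Σx)(Σy)/n = 77842 − 75506.25 = 2335.75
b = Sxy/Sxx = 2335.75/19667.875 = 0.118760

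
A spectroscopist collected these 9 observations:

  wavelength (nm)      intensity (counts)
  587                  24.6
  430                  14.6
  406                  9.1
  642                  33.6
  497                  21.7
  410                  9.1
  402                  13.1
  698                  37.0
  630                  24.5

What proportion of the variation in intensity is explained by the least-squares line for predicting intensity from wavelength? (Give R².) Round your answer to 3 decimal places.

n = 9, Σx = 4702, Σy = 187.3, Σxy = 107027.1, Σx² = 2567286, Σy² = 4724.65
Sxx = Σx² − (Σx)²/n = 2567286 − 2456533.777778 = 110752.222222
Sxy = Σxy − (Σx)(Σy)/n = 107027.1 − 97853.844444 = 9173.255556
Syy = Σy² − (Σy)²/n = 4724.65 − 3897.921111 = 826.728889
R² = Sxy²/(Sxx·Syy) = (9173.255556)²/(110752.222222·826.728889) = 0.919034

0.919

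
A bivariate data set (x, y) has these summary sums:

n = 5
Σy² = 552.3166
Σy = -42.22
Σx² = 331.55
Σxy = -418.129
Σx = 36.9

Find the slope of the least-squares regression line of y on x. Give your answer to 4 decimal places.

Sxx = Σx² − (Σx)²/n = 331.55 − 272.322 = 59.228
Sxy = Σxy − (Σx)(Σy)/n = -418.129 − (-311.5836) = -106.5454
b = Sxy/Sxx = -106.5454/59.228 = -1.798903

-1.7989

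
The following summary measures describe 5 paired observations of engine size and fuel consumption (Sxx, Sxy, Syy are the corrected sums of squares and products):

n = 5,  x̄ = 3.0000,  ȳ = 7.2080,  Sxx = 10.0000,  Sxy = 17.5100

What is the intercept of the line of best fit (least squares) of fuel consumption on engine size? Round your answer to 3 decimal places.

1.955

b = Sxy/Sxx = 17.51/10 = 1.751
a = ȳ − b·x̄ = 7.208 − 1.751·3 = 1.955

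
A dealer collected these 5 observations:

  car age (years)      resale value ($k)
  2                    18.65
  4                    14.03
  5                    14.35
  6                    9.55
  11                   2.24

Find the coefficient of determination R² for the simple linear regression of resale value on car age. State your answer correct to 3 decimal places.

0.967

n = 5, Σx = 28, Σy = 58.82, Σxy = 247.11, Σx² = 202, Σy² = 846.806
Sxx = Σx² − (Σx)²/n = 202 − 156.8 = 45.2
Sxy = Σxy − (Σx)(Σy)/n = 247.11 − 329.392 = -82.282
Syy = Σy² − (Σy)²/n = 846.806 − 691.95848 = 154.84752
R² = Sxy²/(Sxx·Syy) = (-82.282)²/(45.2·154.84752) = 0.967313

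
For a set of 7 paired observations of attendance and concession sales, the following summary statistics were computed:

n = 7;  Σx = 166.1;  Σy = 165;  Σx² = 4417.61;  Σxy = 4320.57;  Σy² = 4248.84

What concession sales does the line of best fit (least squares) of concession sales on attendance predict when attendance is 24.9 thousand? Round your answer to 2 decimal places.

Sxx = Σx² − (Σx)²/n = 4417.61 − 3941.315714 = 476.294286
Sxy = Σxy − (Σx)(Σy)/n = 4320.57 − 3915.214286 = 405.355714
b = Sxy/Sxx = 405.355714/476.294286 = 0.851061
a = ȳ − b·x̄ = 23.571429 − 0.851061·23.728571 = 3.376956
ŷ(24.9) = a + b·24.9 = 3.376956 + 0.851061·24.9 = 24.568386

24.57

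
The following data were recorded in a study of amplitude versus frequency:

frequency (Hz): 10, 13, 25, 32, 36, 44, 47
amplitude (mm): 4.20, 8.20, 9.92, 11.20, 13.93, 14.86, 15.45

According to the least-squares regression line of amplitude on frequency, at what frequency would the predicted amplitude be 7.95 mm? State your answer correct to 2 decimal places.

n = 7, Σx = 207, Σy = 77.76, Σxy = 2636.47, Σx² = 7359
Sxx = Σx² − (Σx)²/n = 7359 − 6121.285714 = 1237.714286
Sxy = Σxy − (Σx)(Σy)/n = 2636.47 − 2299.474286 = 336.995714
b = Sxy/Sxx = 336.995714/1237.714286 = 0.272273
a = ȳ − b·x̄ = 11.108571 − 0.272273·29.571429 = 3.057081
Set a + b·x = 7.95: x = (7.95 − 3.057081) / 0.272273 = 17.970661

17.97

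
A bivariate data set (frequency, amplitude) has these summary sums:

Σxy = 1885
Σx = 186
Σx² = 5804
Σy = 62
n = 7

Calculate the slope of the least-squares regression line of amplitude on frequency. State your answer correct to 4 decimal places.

0.2757

Sxx = Σx² − (Σx)²/n = 5804 − 4942.285714 = 861.714286
Sxy = Σxy − (Σx)(Σy)/n = 1885 − 1647.428571 = 237.571429
b = Sxy/Sxx = 237.571429/861.714286 = 0.275696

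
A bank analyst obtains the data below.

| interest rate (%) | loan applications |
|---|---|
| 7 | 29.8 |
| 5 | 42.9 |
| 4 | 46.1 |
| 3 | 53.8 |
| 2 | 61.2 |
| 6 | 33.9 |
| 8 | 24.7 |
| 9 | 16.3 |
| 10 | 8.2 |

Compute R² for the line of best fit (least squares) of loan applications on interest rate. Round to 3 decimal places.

0.994

n = 9, Σx = 54, Σy = 316.9, Σxy = 1521, Σx² = 384, Σy² = 13585.77
Sxx = Σx² − (Σx)²/n = 384 − 324 = 60
Sxy = Σxy − (Σx)(Σy)/n = 1521 − 1901.4 = -380.4
Syy = Σy² − (Σy)²/n = 13585.77 − 11158.401111 = 2427.368889
R² = Sxy²/(Sxx·Syy) = (-380.4)²/(60·2427.368889) = 0.993560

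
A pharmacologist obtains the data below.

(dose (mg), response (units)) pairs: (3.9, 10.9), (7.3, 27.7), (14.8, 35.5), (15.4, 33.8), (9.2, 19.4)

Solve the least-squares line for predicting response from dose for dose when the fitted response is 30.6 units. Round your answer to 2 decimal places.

12.88

n = 5, Σx = 50.6, Σy = 127.3, Σxy = 1469.12, Σx² = 609.34
Sxx = Σx² − (Σx)²/n = 609.34 − 512.072 = 97.268
Sxy = Σxy − (Σx)(Σy)/n = 1469.12 − 1288.276 = 180.844
b = Sxy/Sxx = 180.844/97.268 = 1.859234
a = ȳ − b·x̄ = 25.46 − 1.859234·10.12 = 6.644549
Set a + b·x = 30.6: x = (30.6 − 6.644549) / 1.859234 = 12.884579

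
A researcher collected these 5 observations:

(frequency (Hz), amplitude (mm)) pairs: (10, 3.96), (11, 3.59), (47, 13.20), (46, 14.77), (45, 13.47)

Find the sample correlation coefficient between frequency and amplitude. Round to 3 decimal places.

n = 5, Σx = 159, Σy = 48.99, Σxy = 1985.06, Σx² = 6571, Σy² = 602.4035
Sxx = Σx² − (Σx)²/n = 6571 − 5056.2 = 1514.8
Sxy = Σxy − (Σx)(Σy)/n = 1985.06 − 1557.882 = 427.178
Syy = Σy² − (Σy)²/n = 602.4035 − 480.00402 = 122.39948
r = Sxy/√(Sxx·Syy) = 427.178/√(185410.732304) = 427.178/430.593465 = 0.992068

0.992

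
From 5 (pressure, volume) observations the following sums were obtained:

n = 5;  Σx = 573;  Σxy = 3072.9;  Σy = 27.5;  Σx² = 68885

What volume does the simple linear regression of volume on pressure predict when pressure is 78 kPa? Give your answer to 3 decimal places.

Sxx = Σx² − (Σx)²/n = 68885 − 65665.8 = 3219.2
Sxy = Σxy − (Σx)(Σy)/n = 3072.9 − 3151.5 = -78.6
b = Sxy/Sxx = -78.6/3219.2 = -0.024416
a = ȳ − b·x̄ = 5.5 − (-0.024416)·114.6 = 8.298074
ŷ(78) = a + b·78 = 8.298074 + (-0.024416)·78 = 6.393626

6.394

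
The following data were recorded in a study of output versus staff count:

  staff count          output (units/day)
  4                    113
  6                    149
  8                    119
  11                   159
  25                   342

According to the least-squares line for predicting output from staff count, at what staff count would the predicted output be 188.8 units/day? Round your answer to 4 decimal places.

n = 5, Σx = 54, Σy = 882, Σxy = 12597, Σx² = 862
Sxx = Σx² − (Σx)²/n = 862 − 583.2 = 278.8
Sxy = Σxy − (Σx)(Σy)/n = 12597 − 9525.6 = 3071.4
b = Sxy/Sxx = 3071.4/278.8 = 11.016499
a = ȳ − b·x̄ = 176.4 − 11.016499·10.8 = 57.421808
Set a + b·x = 188.8: x = (188.8 − 57.421808) / 11.016499 = 11.925584

11.9256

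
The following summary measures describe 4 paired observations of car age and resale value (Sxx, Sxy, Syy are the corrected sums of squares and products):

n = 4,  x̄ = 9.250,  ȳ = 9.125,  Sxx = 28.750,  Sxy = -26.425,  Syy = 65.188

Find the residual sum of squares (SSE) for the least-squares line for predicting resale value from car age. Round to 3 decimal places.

b = Sxy/Sxx = -26.425/28.75 = -0.919130
SSE = Syy − b·Sxy = 65.188 − (-0.919130)·(-26.425) = 40.899978

40.900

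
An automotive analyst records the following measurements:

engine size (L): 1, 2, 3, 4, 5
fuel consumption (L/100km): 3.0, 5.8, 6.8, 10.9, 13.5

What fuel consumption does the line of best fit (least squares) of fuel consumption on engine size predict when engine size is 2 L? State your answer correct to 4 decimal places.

5.3900

n = 5, Σx = 15, Σy = 40, Σxy = 146.1, Σx² = 55
Sxx = Σx² − (Σx)²/n = 55 − 45 = 10
Sxy = Σxy − (Σx)(Σy)/n = 146.1 − 120 = 26.1
b = Sxy/Sxx = 26.1/10 = 2.61
a = ȳ − b·x̄ = 8 − 2.61·3 = 0.17
ŷ(2) = a + b·2 = 0.17 + 2.61·2 = 5.39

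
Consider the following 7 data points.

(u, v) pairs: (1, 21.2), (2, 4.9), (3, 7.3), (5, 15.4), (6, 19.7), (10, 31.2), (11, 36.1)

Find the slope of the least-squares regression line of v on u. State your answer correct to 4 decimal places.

n = 7, Σx = 38, Σy = 135.8, Σxy = 957.2, Σx² = 296
Sxx = Σx² − (Σx)²/n = 296 − 206.285714 = 89.714286
Sxy = Σxy − (Σx)(Σy)/n = 957.2 − 737.2 = 220
b = Sxy/Sxx = 220/89.714286 = 2.452229

2.4522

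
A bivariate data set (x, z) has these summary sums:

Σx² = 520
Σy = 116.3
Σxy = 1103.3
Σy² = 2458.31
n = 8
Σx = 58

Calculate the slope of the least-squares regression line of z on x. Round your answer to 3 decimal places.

Sxx = Σx² − (Σx)²/n = 520 − 420.5 = 99.5
Sxy = Σxy − (Σx)(Σy)/n = 1103.3 − 843.175 = 260.125
b = Sxy/Sxx = 260.125/99.5 = 2.614322

2.614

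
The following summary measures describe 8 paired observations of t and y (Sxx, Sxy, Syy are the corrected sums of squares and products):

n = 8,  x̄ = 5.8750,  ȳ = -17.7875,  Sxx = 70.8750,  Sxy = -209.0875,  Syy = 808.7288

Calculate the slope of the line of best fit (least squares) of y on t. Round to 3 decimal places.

-2.950

b = Sxy/Sxx = -209.0875/70.875 = -2.950088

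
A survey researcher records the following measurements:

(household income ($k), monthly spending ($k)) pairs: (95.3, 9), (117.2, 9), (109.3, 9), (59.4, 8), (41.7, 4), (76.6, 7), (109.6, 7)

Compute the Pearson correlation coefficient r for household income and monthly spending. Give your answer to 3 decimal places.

0.739

n = 7, Σx = 609.1, Σy = 53, Σxy = 4841.6, Σx² = 57911.39, Σy² = 421
Sxx = Σx² − (Σx)²/n = 57911.39 − 53000.401429 = 4910.988571
Sxy = Σxy − (Σx)(Σy)/n = 4841.6 − 4611.757143 = 229.842857
Syy = Σy² − (Σy)²/n = 421 − 401.285714 = 19.714286
r = Sxy/√(Sxx·Syy) = 229.842857/√(96816.631837) = 229.842857/311.153711 = 0.738679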